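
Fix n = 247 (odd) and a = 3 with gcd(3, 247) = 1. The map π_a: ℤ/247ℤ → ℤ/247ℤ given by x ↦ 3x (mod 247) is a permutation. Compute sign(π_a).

Start at x=55: 55 → 165 → 1 → 3 → 9 → 27 → 81 → … (one orbit).
Cycle lengths of π_3 on ℤ/247ℤ: [18, 18, 18, 18, 18, 18, 18, 18, 18, 18, 18, 18, 18, 3, 3, 3, 3, 1]; 18 cycles in total.
247 − 18 = 229 transpositions; sign(π) = (−1)^229 = -1.
Via Zolotarev, sign(π_{3}) = (3|247) = -1.

-1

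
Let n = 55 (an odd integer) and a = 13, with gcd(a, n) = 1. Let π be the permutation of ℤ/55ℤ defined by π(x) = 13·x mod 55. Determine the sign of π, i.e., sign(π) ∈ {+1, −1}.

Orbit of 52 under x↦13x: [52, 16, 43, 9, 7, 36, 28]… (length divides ord_55(13)).
Cycle type of π: 20×2 + 10 + 4 + 1; total 5 cycles.
With 5 cycles on 55 points, sign = (−1)^{55−5} = +1.

+1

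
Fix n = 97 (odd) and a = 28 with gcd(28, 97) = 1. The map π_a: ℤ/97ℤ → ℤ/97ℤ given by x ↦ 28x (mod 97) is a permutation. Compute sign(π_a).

Orbit of 42 under x↦28x: [42, 12, 45, 96, 69, 89, 67]… (length divides ord_97(28)).
The orbit structure of x ↦ 28x mod 97: 4 orbits of sizes [32, 32, 32, 1].
4 cycles on 97: each ℓ→(−1)^(ℓ−1), product (−1)^93 = -1.

-1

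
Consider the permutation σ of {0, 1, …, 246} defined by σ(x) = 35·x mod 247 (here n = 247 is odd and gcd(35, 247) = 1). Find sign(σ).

Start at x=120: 120 → 1 → 35 → 237 → 144 → 100 → 42 → … (one orbit).
Decompose π into cycles: lengths [9, 9, 9, 9, 9, 9, 9, 9, 9, 9, 9, 9, 9, 9, 9, 9, 9, 9, 9, 9, 9, 9, 9, 9, 9, 9, 3, 3, 3, 3, 1] (31 cycles, including the fixed point 0).
Σ(ℓ_i−1) = 247−31 = 216; sign = (−1)^216 = +1.

+1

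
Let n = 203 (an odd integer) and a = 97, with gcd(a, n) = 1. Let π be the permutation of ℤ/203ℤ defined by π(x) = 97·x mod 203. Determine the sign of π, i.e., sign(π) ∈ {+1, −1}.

+1

Start at x=118: 118 → 78 → 55 → 57 → 48 → 190 → 160 → … (one orbit).
Cycle lengths of π_97 on ℤ/203ℤ: [28, 28, 28, 28, 28, 28, 28, 2, 2, 2, 1]; 11 cycles in total.
203 − 11 = 192 transpositions; sign(π) = (−1)^192 = +1.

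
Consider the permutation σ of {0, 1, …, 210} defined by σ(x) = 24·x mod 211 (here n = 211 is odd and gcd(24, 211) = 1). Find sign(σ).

Orbit of 100 under x↦24x: [100, 79, 208, 139, 171, 95, 170]… (length divides ord_211(24)).
Decompose π into cycles: lengths [105, 105, 1] (3 cycles, including the fixed point 0).
n − c = 211 − 3 = 208; sign = (−1)^208 = +1.

+1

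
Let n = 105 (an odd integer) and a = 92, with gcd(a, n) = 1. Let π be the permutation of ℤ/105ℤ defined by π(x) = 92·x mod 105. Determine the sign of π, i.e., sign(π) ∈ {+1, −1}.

+1

Orbit of 92 under x↦92x: [92, 64, 8, 1]… (length divides ord_105(92)).
Cycle lengths of π_92 on ℤ/105ℤ: [4, 4, 4, 4, 4, 4, 4, 4, 4, 4, 4, 4, 4, 4, 4, 4, 4, 4, 4, 4, 4, 2, 2, 2, 2, 2, 2, 2, 1, 1, 1, 1, 1, 1, 1]; 35 cycles in total.
With 35 cycles on 105 points, sign = (−1)^{105−35} = +1.
The Jacobi symbol (92|105) = +1 (Zolotarev) agrees.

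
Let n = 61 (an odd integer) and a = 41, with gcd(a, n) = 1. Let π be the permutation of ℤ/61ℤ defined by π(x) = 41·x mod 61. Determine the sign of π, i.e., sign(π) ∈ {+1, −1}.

Trace 41: π^k(41) = [41, 34, 52, 58, 60, 20, 27] for k=0..6.
Cycle lengths of π_41 on ℤ/61ℤ: [10, 10, 10, 10, 10, 10, 1]; 7 cycles in total.
Σ(ℓ_i−1) = 61−7 = 54; sign = (−1)^54 = +1.
Via Zolotarev, sign(π_{41}) = (41|61) = +1.

+1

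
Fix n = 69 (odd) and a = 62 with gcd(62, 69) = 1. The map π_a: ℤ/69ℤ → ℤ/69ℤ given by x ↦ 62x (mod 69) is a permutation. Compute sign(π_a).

Trace 8: π^k(8) = [8, 13, 47, 16, 26, 25, 32] for k=0..6.
6 cycles of lengths [22, 22, 11, 11, 2, 1].
69 − 6 = 63 transpositions; sign(π) = (−1)^63 = -1.

-1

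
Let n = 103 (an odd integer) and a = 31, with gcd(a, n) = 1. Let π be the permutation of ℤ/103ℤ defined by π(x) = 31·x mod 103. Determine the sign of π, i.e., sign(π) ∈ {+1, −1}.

Trace 3: π^k(3) = [3, 93, 102, 72, 69, 79, 80] for k=0..6.
Decompose π into cycles: lengths [34, 34, 34, 1] (4 cycles, including the fixed point 0).
4 cycles on 103: each ℓ→(−1)^(ℓ−1), product (−1)^99 = -1.
Zolotarev: (31|103) = -1, matching the cycle-count sign.

-1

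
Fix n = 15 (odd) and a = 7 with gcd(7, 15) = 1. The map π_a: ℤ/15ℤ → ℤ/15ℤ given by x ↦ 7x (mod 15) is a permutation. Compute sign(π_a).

Trace 4: π^k(4) = [4, 13, 1, 7] for k=0..3.
6 cycles of lengths [4, 4, 4, 1, 1, 1].
With 6 cycles on 15 points, sign = (−1)^{15−6} = -1.
The Jacobi symbol (7|15) = -1 (Zolotarev) agrees.

-1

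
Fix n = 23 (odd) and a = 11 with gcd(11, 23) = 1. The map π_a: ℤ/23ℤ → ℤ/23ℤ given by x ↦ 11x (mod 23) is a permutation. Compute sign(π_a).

Start at x=21: 21 → 1 → 11 → 6 → 20 → 13 → 5 → … (one orbit).
The orbit structure of x ↦ 11x mod 23: 2 orbits of sizes [22, 1].
Σ(ℓ_i−1) = 23−2 = 21; sign = (−1)^21 = -1.

-1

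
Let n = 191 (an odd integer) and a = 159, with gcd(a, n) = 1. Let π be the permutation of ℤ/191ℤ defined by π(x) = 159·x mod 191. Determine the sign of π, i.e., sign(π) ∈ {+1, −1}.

Trace 55: π^k(55) = [55, 150, 166, 36, 185, 1, 159] for k=0..6.
6 cycles of lengths [38, 38, 38, 38, 38, 1].
n − c = 191 − 6 = 185; sign = (−1)^185 = -1.

-1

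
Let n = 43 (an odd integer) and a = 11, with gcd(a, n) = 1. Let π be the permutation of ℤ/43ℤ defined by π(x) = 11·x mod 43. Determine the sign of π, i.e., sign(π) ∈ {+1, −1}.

Trace 4: π^k(4) = [4, 1, 11, 35, 41, 21, 16] for k=0..6.
Decompose π into cycles: lengths [7, 7, 7, 7, 7, 7, 1] (7 cycles, including the fixed point 0).
n − c = 43 − 7 = 36; sign = (−1)^36 = +1.
(11|43)_J = +1 (Zolotarev's lemma cross-check).

+1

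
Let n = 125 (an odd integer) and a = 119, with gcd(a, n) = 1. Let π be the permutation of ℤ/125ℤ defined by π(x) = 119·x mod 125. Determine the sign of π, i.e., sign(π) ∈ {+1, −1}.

+1

Trace 66: π^k(66) = [66, 104, 1, 119, 36, 34, 46] for k=0..6.
The orbit structure of x ↦ 119x mod 125: 7 orbits of sizes [50, 50, 10, 10, 2, 2, 1].
n − c = 125 − 7 = 118; sign = (−1)^118 = +1.
Check: (119/125) = +1 by Zolotarev.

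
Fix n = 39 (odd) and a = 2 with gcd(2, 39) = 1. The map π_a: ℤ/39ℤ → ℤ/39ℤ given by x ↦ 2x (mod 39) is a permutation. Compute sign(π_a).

+1

Orbit of 5 under x↦2x: [5, 10, 20, 1, 2, 4, 8]… (length divides ord_39(2)).
π_2 has 5 disjoint cycles with lengths [12, 12, 12, 2, 1] on {0,…,38}.
39 − 5 = 34 transpositions; sign(π) = (−1)^34 = +1.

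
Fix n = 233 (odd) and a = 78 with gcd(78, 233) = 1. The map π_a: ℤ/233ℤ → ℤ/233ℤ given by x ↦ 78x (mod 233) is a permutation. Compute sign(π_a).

Orbit of 23 under x↦78x: [23, 163, 132, 44, 170, 212, 226]… (length divides ord_233(78)).
The orbit structure of x ↦ 78x mod 233: 2 orbits of sizes [232, 1].
Σ(ℓ_i−1) = 233−2 = 231; sign = (−1)^231 = -1.
Zolotarev: (78|233) = -1, matching the cycle-count sign.

-1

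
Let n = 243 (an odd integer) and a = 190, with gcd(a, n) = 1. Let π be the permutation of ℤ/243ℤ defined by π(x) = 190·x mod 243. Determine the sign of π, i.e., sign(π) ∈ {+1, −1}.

+1

Start at x=82: 82 → 28 → 217 → 163 → 109 → 55 → 1 → … (one orbit).
π_190 has 63 disjoint cycles with lengths [9, 9, 9, 9, 9, 9, 9, 9, 9, 9, 9, 9, 9, 9, 9, 9, 9, 9, 3, 3, 3, 3, 3, 3, 3, 3, 3, 3, 3, 3, 3, 3, 3, 3, 3, 3, 1, 1, 1, 1, 1, 1, 1, 1, 1, 1, 1, 1, 1, 1, 1, 1, 1, 1, 1, 1, 1, 1, 1, 1, 1, 1, 1] on {0,…,242}.
63 cycles on 243: each ℓ→(−1)^(ℓ−1), product (−1)^180 = +1.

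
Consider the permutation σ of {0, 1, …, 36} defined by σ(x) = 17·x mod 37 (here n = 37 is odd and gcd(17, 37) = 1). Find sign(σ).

-1

Start at x=20: 20 → 7 → 8 → 25 → 18 → 10 → 22 → … (one orbit).
The orbit structure of x ↦ 17x mod 37: 2 orbits of sizes [36, 1].
With 2 cycles on 37 points, sign = (−1)^{37−2} = -1.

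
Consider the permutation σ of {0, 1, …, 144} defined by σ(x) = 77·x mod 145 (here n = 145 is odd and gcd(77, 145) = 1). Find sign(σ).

+1

Start at x=137: 137 → 109 → 128 → 141 → 127 → 64 → 143 → … (one orbit).
The orbit structure of x ↦ 77x mod 145: 7 orbits of sizes [28, 28, 28, 28, 28, 4, 1].
sign(π) = (−1)^{n − #cycles} = (−1)^{145−7} = (−1)^138 = +1.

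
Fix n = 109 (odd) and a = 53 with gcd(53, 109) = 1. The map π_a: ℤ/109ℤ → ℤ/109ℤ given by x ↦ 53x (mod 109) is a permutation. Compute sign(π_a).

Start at x=80: 80 → 98 → 71 → 57 → 78 → 101 → 12 → … (one orbit).
The orbit structure of x ↦ 53x mod 109: 2 orbits of sizes [108, 1].
Σ(ℓ_i−1) = 109−2 = 107; sign = (−1)^107 = -1.

-1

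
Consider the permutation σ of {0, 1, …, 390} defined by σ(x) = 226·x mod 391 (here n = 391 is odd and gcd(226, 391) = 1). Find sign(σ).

+1

Trace 257: π^k(257) = [257, 214, 271, 250, 196, 113, 123] for k=0..6.
Cycle type of π: 176×2 + 22 + 16 + 1; total 5 cycles.
n − c = 391 − 5 = 386; sign = (−1)^386 = +1.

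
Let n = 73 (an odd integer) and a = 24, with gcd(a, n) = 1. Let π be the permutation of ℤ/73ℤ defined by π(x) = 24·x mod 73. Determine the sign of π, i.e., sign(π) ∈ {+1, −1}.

Orbit of 64 under x↦24x: [64, 3, 72, 49, 8, 46, 9]… (length divides ord_73(24)).
Cycle lengths of π_24 on ℤ/73ℤ: [12, 12, 12, 12, 12, 12, 1]; 7 cycles in total.
7 cycles on 73: each ℓ→(−1)^(ℓ−1), product (−1)^66 = +1.

+1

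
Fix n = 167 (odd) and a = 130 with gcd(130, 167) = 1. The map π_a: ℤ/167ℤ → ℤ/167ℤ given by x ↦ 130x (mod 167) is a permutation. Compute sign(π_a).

Orbit of 38 under x↦130x: [38, 97, 85, 28, 133, 89, 47]… (length divides ord_167(130)).
Cycle lengths of π_130 on ℤ/167ℤ: [83, 83, 1]; 3 cycles in total.
With 3 cycles on 167 points, sign = (−1)^{167−3} = +1.
Via Zolotarev, sign(π_{130}) = (130|167) = +1.

+1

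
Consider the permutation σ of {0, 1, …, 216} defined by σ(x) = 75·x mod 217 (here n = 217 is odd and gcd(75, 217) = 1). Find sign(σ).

+1

Trace 17: π^k(17) = [17, 190, 145, 25, 139, 9, 24] for k=0..6.
Cycle lengths of π_75 on ℤ/217ℤ: [30, 30, 30, 30, 30, 30, 30, 6, 1]; 9 cycles in total.
sign(π) = (−1)^{n − #cycles} = (−1)^{217−9} = (−1)^208 = +1.
Via Zolotarev, sign(π_{75}) = (75|217) = +1.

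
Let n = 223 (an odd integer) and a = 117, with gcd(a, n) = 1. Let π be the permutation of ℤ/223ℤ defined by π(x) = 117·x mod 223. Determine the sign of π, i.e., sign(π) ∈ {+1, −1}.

Orbit of 116 under x↦117x: [116, 192, 164, 10, 55, 191, 47]… (length divides ord_223(117)).
The orbit structure of x ↦ 117x mod 223: 2 orbits of sizes [222, 1].
Σ(ℓ_i−1) = 223−2 = 221; sign = (−1)^221 = -1.
(117|223)_J = -1 (Zolotarev's lemma cross-check).

-1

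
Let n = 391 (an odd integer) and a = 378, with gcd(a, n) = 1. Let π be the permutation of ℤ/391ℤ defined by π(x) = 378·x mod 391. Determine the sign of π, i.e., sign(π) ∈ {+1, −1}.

Orbit of 18 under x↦378x: [18, 157, 305, 336, 324, 89, 16]… (length divides ord_391(378)).
Decompose π into cycles: lengths [44, 44, 44, 44, 44, 44, 44, 44, 22, 4, 4, 4, 4, 1] (14 cycles, including the fixed point 0).
With 14 cycles on 391 points, sign = (−1)^{391−14} = -1.
Zolotarev: (378|391) = -1, matching the cycle-count sign.

-1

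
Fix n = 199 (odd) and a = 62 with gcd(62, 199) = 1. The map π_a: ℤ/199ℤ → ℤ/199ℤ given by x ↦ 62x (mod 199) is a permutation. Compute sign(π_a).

Orbit of 1 under x↦62x: [1, 62, 63, 125, 188, 114, 103]… (length divides ord_199(62)).
Cycle type of π: 11×18 + 1; total 19 cycles.
n − c = 199 − 19 = 180; sign = (−1)^180 = +1.

+1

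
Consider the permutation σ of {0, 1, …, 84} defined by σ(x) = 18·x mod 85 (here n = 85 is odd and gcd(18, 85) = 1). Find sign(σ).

-1

Orbit of 69 under x↦18x: [69, 52, 1, 18]… (length divides ord_85(18)).
Cycle lengths of π_18 on ℤ/85ℤ: [4, 4, 4, 4, 4, 4, 4, 4, 4, 4, 4, 4, 4, 4, 4, 4, 4, 1, 1, 1, 1, 1, 1, 1, 1, 1, 1, 1, 1, 1, 1, 1, 1, 1]; 34 cycles in total.
85 − 34 = 51 transpositions; sign(π) = (−1)^51 = -1.
The Jacobi symbol (18|85) = -1 (Zolotarev) agrees.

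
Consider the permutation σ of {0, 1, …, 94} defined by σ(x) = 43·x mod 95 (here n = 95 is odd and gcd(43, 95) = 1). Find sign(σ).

Trace 11: π^k(11) = [11, 93, 9, 7, 16, 23, 39] for k=0..6.
Cycle lengths of π_43 on ℤ/95ℤ: [36, 36, 9, 9, 4, 1]; 6 cycles in total.
6 cycles on 95: each ℓ→(−1)^(ℓ−1), product (−1)^89 = -1.
(43|95)_J = -1 (Zolotarev's lemma cross-check).

-1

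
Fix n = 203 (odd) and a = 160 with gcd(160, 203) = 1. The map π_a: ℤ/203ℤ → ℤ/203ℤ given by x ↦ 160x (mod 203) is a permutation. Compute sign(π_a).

Trace 160: π^k(160) = [160, 22, 69, 78, 97, 92, 104] for k=0..6.
The orbit structure of x ↦ 160x mod 203: 11 orbits of sizes [28, 28, 28, 28, 28, 28, 28, 2, 2, 2, 1].
n − c = 203 − 11 = 192; sign = (−1)^192 = +1.

+1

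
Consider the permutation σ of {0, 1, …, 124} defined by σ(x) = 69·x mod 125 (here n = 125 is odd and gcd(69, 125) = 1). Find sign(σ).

+1

Orbit of 16 under x↦69x: [16, 104, 51, 19, 61, 84, 46]… (length divides ord_125(69)).
Decompose π into cycles: lengths [50, 50, 10, 10, 2, 2, 1] (7 cycles, including the fixed point 0).
n − c = 125 − 7 = 118; sign = (−1)^118 = +1.
Zolotarev: (69|125) = +1, matching the cycle-count sign.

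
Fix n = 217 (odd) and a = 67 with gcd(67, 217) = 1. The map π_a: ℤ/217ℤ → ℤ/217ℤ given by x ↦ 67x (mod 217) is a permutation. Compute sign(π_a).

+1

Start at x=149: 149 → 1 → 67 → 149 (one orbit).
π_67 has 73 disjoint cycles with lengths [3, 3, 3, 3, 3, 3, 3, 3, 3, 3, 3, 3, 3, 3, 3, 3, 3, 3, 3, 3, 3, 3, 3, 3, 3, 3, 3, 3, 3, 3, 3, 3, 3, 3, 3, 3, 3, 3, 3, 3, 3, 3, 3, 3, 3, 3, 3, 3, 3, 3, 3, 3, 3, 3, 3, 3, 3, 3, 3, 3, 3, 3, 3, 3, 3, 3, 3, 3, 3, 3, 3, 3, 1] on {0,…,216}.
73 cycles on 217: each ℓ→(−1)^(ℓ−1), product (−1)^144 = +1.
Via Zolotarev, sign(π_{67}) = (67|217) = +1.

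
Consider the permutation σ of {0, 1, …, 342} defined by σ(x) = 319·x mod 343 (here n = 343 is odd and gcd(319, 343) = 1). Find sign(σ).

+1

Start at x=106: 106 → 200 → 2 → 295 → 123 → 135 → 190 → … (one orbit).
π_319 has 7 disjoint cycles with lengths [147, 147, 21, 21, 3, 3, 1] on {0,…,342}.
n − c = 343 − 7 = 336; sign = (−1)^336 = +1.
Check: (319/343) = +1 by Zolotarev.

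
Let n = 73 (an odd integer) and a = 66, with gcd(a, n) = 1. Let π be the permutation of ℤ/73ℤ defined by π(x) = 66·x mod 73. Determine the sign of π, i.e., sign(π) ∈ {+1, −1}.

Start at x=66: 66 → 49 → 22 → 65 → 56 → 46 → 43 → … (one orbit).
Decompose π into cycles: lengths [24, 24, 24, 1] (4 cycles, including the fixed point 0).
4 cycles on 73: each ℓ→(−1)^(ℓ−1), product (−1)^69 = -1.

-1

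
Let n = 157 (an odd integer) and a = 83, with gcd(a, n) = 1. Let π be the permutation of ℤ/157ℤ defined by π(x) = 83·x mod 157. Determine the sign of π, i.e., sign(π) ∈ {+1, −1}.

Trace 35: π^k(35) = [35, 79, 120, 69, 75, 102, 145] for k=0..6.
π_83 has 2 disjoint cycles with lengths [156, 1] on {0,…,156}.
sign(π) = (−1)^{n − #cycles} = (−1)^{157−2} = (−1)^155 = -1.
Zolotarev: (83|157) = -1, matching the cycle-count sign.

-1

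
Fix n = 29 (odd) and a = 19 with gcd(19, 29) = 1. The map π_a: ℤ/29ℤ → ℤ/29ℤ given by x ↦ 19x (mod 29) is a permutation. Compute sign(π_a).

Start at x=22: 22 → 12 → 25 → 11 → 6 → 27 → 20 → … (one orbit).
The orbit structure of x ↦ 19x mod 29: 2 orbits of sizes [28, 1].
Σ(ℓ_i−1) = 29−2 = 27; sign = (−1)^27 = -1.
(19|29)_J = -1 (Zolotarev's lemma cross-check).

-1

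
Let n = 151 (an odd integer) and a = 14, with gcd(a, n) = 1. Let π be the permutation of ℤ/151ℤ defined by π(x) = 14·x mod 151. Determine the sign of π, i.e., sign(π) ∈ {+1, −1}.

-1

Start at x=29: 29 → 104 → 97 → 150 → 137 → 106 → 125 → … (one orbit).
The orbit structure of x ↦ 14x mod 151: 2 orbits of sizes [150, 1].
Σ(ℓ_i−1) = 151−2 = 149; sign = (−1)^149 = -1.
(14|151)_J = -1 (Zolotarev's lemma cross-check).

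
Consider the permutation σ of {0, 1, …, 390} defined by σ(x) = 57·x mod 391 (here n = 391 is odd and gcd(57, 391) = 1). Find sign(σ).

+1

Orbit of 250 under x↦57x: [250, 174, 143, 331, 99, 169, 249]… (length divides ord_391(57)).
Decompose π into cycles: lengths [176, 176, 22, 16, 1] (5 cycles, including the fixed point 0).
sign(π) = (−1)^{n − #cycles} = (−1)^{391−5} = (−1)^386 = +1.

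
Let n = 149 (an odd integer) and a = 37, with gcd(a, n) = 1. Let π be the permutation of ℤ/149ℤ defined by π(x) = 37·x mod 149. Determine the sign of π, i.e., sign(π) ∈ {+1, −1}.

+1

Start at x=67: 67 → 95 → 88 → 127 → 80 → 129 → 5 → … (one orbit).
5 cycles of lengths [37, 37, 37, 37, 1].
n − c = 149 − 5 = 144; sign = (−1)^144 = +1.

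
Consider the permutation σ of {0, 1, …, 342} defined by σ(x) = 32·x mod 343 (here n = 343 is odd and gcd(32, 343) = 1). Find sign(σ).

+1

Trace 79: π^k(79) = [79, 127, 291, 51, 260, 88, 72] for k=0..6.
Cycle type of π: 147×2 + 21×2 + 3×2 + 1; total 7 cycles.
n − c = 343 − 7 = 336; sign = (−1)^336 = +1.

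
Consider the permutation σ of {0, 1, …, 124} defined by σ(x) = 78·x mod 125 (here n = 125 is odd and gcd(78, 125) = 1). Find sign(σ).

Trace 88: π^k(88) = [88, 114, 17, 76, 53, 9, 77] for k=0..6.
Cycle type of π: 100 + 20 + 4 + 1; total 4 cycles.
125 − 4 = 121 transpositions; sign(π) = (−1)^121 = -1.

-1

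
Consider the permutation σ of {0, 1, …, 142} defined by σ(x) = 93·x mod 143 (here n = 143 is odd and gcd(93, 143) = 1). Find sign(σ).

-1

Orbit of 70 under x↦93x: [70, 75, 111, 27, 80, 4, 86]… (length divides ord_143(93)).
Cycle lengths of π_93 on ℤ/143ℤ: [60, 60, 12, 5, 5, 1]; 6 cycles in total.
6 cycles on 143: each ℓ→(−1)^(ℓ−1), product (−1)^137 = -1.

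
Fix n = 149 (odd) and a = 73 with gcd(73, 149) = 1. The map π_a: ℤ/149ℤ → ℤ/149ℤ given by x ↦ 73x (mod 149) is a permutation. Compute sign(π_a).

+1

Trace 31: π^k(31) = [31, 28, 107, 63, 129, 30, 104] for k=0..6.
Cycle lengths of π_73 on ℤ/149ℤ: [37, 37, 37, 37, 1]; 5 cycles in total.
sign(π) = (−1)^{n − #cycles} = (−1)^{149−5} = (−1)^144 = +1.
Check: (73/149) = +1 by Zolotarev.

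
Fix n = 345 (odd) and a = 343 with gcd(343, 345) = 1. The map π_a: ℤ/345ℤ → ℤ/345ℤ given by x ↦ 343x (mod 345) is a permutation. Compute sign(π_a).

Orbit of 16 under x↦343x: [16, 313, 64, 217, 256, 178, 334]… (length divides ord_345(343)).
Decompose π into cycles: lengths [44, 44, 44, 44, 44, 44, 22, 22, 22, 4, 4, 4, 1, 1, 1] (15 cycles, including the fixed point 0).
sign(π) = (−1)^{n − #cycles} = (−1)^{345−15} = (−1)^330 = +1.
Zolotarev: (343|345) = +1, matching the cycle-count sign.

+1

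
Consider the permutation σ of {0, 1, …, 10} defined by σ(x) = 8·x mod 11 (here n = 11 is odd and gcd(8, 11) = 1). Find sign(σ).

Orbit of 2 under x↦8x: [2, 5, 7, 1, 8, 9, 6]… (length divides ord_11(8)).
The orbit structure of x ↦ 8x mod 11: 2 orbits of sizes [10, 1].
n − c = 11 − 2 = 9; sign = (−1)^9 = -1.
The Jacobi symbol (8|11) = -1 (Zolotarev) agrees.

-1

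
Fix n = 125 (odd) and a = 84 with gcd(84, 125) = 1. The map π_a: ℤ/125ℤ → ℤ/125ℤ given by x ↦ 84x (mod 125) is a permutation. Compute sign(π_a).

+1

Orbit of 121 under x↦84x: [121, 39, 26, 59, 81, 54, 36]… (length divides ord_125(84)).
The orbit structure of x ↦ 84x mod 125: 7 orbits of sizes [50, 50, 10, 10, 2, 2, 1].
125 − 7 = 118 transpositions; sign(π) = (−1)^118 = +1.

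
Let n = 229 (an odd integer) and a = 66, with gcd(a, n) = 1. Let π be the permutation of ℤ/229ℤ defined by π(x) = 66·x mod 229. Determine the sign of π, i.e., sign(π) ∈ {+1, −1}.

Trace 49: π^k(49) = [49, 28, 16, 140, 80, 13, 171] for k=0..6.
π_66 has 2 disjoint cycles with lengths [228, 1] on {0,…,228}.
2 cycles on 229: each ℓ→(−1)^(ℓ−1), product (−1)^227 = -1.

-1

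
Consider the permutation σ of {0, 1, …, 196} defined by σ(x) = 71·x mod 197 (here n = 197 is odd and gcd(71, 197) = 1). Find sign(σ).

-1

Start at x=35: 35 → 121 → 120 → 49 → 130 → 168 → 108 → … (one orbit).
The orbit structure of x ↦ 71x mod 197: 2 orbits of sizes [196, 1].
2 cycles on 197: each ℓ→(−1)^(ℓ−1), product (−1)^195 = -1.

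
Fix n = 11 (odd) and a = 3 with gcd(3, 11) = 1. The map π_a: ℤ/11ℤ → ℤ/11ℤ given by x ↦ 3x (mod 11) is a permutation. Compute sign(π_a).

Start at x=3: 3 → 9 → 5 → 4 → 1 → 3 (one orbit).
Cycle lengths of π_3 on ℤ/11ℤ: [5, 5, 1]; 3 cycles in total.
11 − 3 = 8 transpositions; sign(π) = (−1)^8 = +1.
Via Zolotarev, sign(π_{3}) = (3|11) = +1.

+1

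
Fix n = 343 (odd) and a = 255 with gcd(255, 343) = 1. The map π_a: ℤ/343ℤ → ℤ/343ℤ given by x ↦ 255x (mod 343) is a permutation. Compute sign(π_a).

Start at x=13: 13 → 228 → 173 → 211 → 297 → 275 → 153 → … (one orbit).
Cycle type of π: 294 + 42 + 6 + 1; total 4 cycles.
n − c = 343 − 4 = 339; sign = (−1)^339 = -1.
Zolotarev: (255|343) = -1, matching the cycle-count sign.

-1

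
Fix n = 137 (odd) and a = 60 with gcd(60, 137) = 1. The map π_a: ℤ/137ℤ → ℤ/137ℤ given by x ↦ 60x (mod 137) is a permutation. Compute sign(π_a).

Trace 60: π^k(60) = [60, 38, 88, 74, 56, 72, 73] for k=0..6.
π_60 has 9 disjoint cycles with lengths [17, 17, 17, 17, 17, 17, 17, 17, 1] on {0,…,136}.
9 cycles on 137: each ℓ→(−1)^(ℓ−1), product (−1)^128 = +1.

+1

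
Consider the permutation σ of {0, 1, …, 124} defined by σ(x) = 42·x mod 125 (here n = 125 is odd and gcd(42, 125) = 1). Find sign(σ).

-1

Trace 111: π^k(111) = [111, 37, 54, 18, 6, 2, 84] for k=0..6.
The orbit structure of x ↦ 42x mod 125: 4 orbits of sizes [100, 20, 4, 1].
Σ(ℓ_i−1) = 125−4 = 121; sign = (−1)^121 = -1.
Zolotarev: (42|125) = -1, matching the cycle-count sign.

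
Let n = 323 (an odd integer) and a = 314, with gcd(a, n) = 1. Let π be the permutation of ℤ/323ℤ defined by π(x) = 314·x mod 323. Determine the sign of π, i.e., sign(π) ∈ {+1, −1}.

-1

Trace 219: π^k(219) = [219, 290, 297, 234, 155, 220, 281] for k=0..6.
The orbit structure of x ↦ 314x mod 323: 8 orbits of sizes [72, 72, 72, 72, 18, 8, 8, 1].
With 8 cycles on 323 points, sign = (−1)^{323−8} = -1.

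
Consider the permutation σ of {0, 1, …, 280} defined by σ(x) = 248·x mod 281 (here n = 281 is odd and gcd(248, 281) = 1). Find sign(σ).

+1

Start at x=45: 45 → 201 → 111 → 271 → 49 → 69 → 252 → … (one orbit).
3 cycles of lengths [140, 140, 1].
3 cycles on 281: each ℓ→(−1)^(ℓ−1), product (−1)^278 = +1.
Zolotarev: (248|281) = +1, matching the cycle-count sign.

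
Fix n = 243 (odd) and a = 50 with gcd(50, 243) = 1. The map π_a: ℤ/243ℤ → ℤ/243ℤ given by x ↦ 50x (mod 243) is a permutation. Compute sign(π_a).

-1

Start at x=190: 190 → 23 → 178 → 152 → 67 → 191 → 73 → … (one orbit).
Cycle type of π: 162 + 54 + 18 + 6 + 2 + 1; total 6 cycles.
6 cycles on 243: each ℓ→(−1)^(ℓ−1), product (−1)^237 = -1.
(50|243)_J = -1 (Zolotarev's lemma cross-check).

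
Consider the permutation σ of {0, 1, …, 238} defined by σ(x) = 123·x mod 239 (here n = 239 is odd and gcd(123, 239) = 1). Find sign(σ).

-1

Trace 59: π^k(59) = [59, 87, 185, 50, 175, 15, 172] for k=0..6.
Decompose π into cycles: lengths [238, 1] (2 cycles, including the fixed point 0).
Σ(ℓ_i−1) = 239−2 = 237; sign = (−1)^237 = -1.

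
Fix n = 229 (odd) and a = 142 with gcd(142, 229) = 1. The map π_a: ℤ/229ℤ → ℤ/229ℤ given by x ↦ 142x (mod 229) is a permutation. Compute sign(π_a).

-1

Trace 227: π^k(227) = [227, 174, 205, 27, 170, 95, 208] for k=0..6.
2 cycles of lengths [228, 1].
With 2 cycles on 229 points, sign = (−1)^{229−2} = -1.
Zolotarev: (142|229) = -1, matching the cycle-count sign.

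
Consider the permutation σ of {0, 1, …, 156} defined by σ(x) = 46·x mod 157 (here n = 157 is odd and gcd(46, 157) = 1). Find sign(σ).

Trace 153: π^k(153) = [153, 130, 14, 16, 108, 101, 93] for k=0..6.
The orbit structure of x ↦ 46x mod 157: 13 orbits of sizes [13, 13, 13, 13, 13, 13, 13, 13, 13, 13, 13, 13, 1].
n − c = 157 − 13 = 144; sign = (−1)^144 = +1.

+1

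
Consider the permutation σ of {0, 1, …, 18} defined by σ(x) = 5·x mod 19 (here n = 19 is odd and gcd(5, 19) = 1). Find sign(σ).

+1

Orbit of 7 under x↦5x: [7, 16, 4, 1, 5, 6, 11]… (length divides ord_19(5)).
Decompose π into cycles: lengths [9, 9, 1] (3 cycles, including the fixed point 0).
With 3 cycles on 19 points, sign = (−1)^{19−3} = +1.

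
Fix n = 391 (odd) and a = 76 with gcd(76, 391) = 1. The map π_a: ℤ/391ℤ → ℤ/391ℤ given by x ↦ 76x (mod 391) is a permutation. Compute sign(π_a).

-1

Orbit of 239 under x↦76x: [239, 178, 234, 189, 288, 383, 174]… (length divides ord_391(76)).
The orbit structure of x ↦ 76x mod 391: 8 orbits of sizes [88, 88, 88, 88, 22, 8, 8, 1].
Σ(ℓ_i−1) = 391−8 = 383; sign = (−1)^383 = -1.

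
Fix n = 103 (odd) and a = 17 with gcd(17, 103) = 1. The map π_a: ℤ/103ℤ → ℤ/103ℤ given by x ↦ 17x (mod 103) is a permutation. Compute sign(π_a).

Trace 23: π^k(23) = [23, 82, 55, 8, 33, 46, 61] for k=0..6.
The orbit structure of x ↦ 17x mod 103: 3 orbits of sizes [51, 51, 1].
With 3 cycles on 103 points, sign = (−1)^{103−3} = +1.
(17|103)_J = +1 (Zolotarev's lemma cross-check).

+1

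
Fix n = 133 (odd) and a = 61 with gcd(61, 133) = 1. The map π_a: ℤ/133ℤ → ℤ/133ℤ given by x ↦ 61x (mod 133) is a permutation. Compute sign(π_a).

Start at x=17: 17 → 106 → 82 → 81 → 20 → 23 → 73 → … (one orbit).
π_61 has 10 disjoint cycles with lengths [18, 18, 18, 18, 18, 18, 9, 9, 6, 1] on {0,…,132}.
10 cycles on 133: each ℓ→(−1)^(ℓ−1), product (−1)^123 = -1.

-1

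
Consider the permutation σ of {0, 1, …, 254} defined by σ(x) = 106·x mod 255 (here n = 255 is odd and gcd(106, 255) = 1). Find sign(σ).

+1

Orbit of 166 under x↦106x: [166, 1, 106, 16]… (length divides ord_255(106)).
The orbit structure of x ↦ 106x mod 255: 75 orbits of sizes [4, 4, 4, 4, 4, 4, 4, 4, 4, 4, 4, 4, 4, 4, 4, 4, 4, 4, 4, 4, 4, 4, 4, 4, 4, 4, 4, 4, 4, 4, 4, 4, 4, 4, 4, 4, 4, 4, 4, 4, 4, 4, 4, 4, 4, 4, 4, 4, 4, 4, 4, 4, 4, 4, 4, 4, 4, 4, 4, 4, 1, 1, 1, 1, 1, 1, 1, 1, 1, 1, 1, 1, 1, 1, 1].
With 75 cycles on 255 points, sign = (−1)^{255−75} = +1.
The Jacobi symbol (106|255) = +1 (Zolotarev) agrees.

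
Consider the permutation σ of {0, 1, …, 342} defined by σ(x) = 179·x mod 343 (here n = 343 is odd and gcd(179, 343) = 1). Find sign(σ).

Orbit of 74 under x↦179x: [74, 212, 218, 263, 86, 302, 207]… (length divides ord_343(179)).
Decompose π into cycles: lengths [147, 147, 21, 21, 3, 3, 1] (7 cycles, including the fixed point 0).
n − c = 343 − 7 = 336; sign = (−1)^336 = +1.

+1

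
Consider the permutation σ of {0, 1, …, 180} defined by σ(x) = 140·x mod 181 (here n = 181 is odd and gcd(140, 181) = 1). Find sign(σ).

-1

Orbit of 17 under x↦140x: [17, 27, 160, 137, 175, 65, 50]… (length divides ord_181(140)).
The orbit structure of x ↦ 140x mod 181: 2 orbits of sizes [180, 1].
With 2 cycles on 181 points, sign = (−1)^{181−2} = -1.
Via Zolotarev, sign(π_{140}) = (140|181) = -1.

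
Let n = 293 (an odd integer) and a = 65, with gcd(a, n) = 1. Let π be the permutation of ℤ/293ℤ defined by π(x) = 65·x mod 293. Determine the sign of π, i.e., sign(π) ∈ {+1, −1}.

+1

Start at x=235: 235 → 39 → 191 → 109 → 53 → 222 → 73 → … (one orbit).
Cycle type of π: 73×4 + 1; total 5 cycles.
5 cycles on 293: each ℓ→(−1)^(ℓ−1), product (−1)^288 = +1.
Zolotarev: (65|293) = +1, matching the cycle-count sign.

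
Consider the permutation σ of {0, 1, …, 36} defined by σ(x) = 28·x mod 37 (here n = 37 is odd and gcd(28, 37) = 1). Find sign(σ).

+1

Start at x=7: 7 → 11 → 12 → 3 → 10 → 21 → 33 → … (one orbit).
Cycle lengths of π_28 on ℤ/37ℤ: [18, 18, 1]; 3 cycles in total.
3 cycles on 37: each ℓ→(−1)^(ℓ−1), product (−1)^34 = +1.
Via Zolotarev, sign(π_{28}) = (28|37) = +1.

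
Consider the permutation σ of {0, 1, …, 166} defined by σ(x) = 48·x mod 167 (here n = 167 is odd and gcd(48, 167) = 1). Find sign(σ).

Orbit of 57 under x↦48x: [57, 64, 66, 162, 94, 3, 144]… (length divides ord_167(48)).
Decompose π into cycles: lengths [83, 83, 1] (3 cycles, including the fixed point 0).
n − c = 167 − 3 = 164; sign = (−1)^164 = +1.
Check: (48/167) = +1 by Zolotarev.

+1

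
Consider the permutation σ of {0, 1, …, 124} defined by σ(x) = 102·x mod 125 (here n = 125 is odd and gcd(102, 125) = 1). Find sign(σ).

-1

Trace 117: π^k(117) = [117, 59, 18, 86, 22, 119, 13] for k=0..6.
Decompose π into cycles: lengths [100, 20, 4, 1] (4 cycles, including the fixed point 0).
125 − 4 = 121 transpositions; sign(π) = (−1)^121 = -1.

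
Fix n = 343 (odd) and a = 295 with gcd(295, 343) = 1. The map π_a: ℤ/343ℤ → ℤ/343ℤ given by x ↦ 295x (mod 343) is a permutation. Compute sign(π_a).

Trace 1: π^k(1) = [1, 295, 246, 197, 148, 99, 50] for k=0..6.
π_295 has 91 disjoint cycles with lengths [7, 7, 7, 7, 7, 7, 7, 7, 7, 7, 7, 7, 7, 7, 7, 7, 7, 7, 7, 7, 7, 7, 7, 7, 7, 7, 7, 7, 7, 7, 7, 7, 7, 7, 7, 7, 7, 7, 7, 7, 7, 7, 1, 1, 1, 1, 1, 1, 1, 1, 1, 1, 1, 1, 1, 1, 1, 1, 1, 1, 1, 1, 1, 1, 1, 1, 1, 1, 1, 1, 1, 1, 1, 1, 1, 1, 1, 1, 1, 1, 1, 1, 1, 1, 1, 1, 1, 1, 1, 1, 1] on {0,…,342}.
With 91 cycles on 343 points, sign = (−1)^{343−91} = +1.
Check: (295/343) = +1 by Zolotarev.

+1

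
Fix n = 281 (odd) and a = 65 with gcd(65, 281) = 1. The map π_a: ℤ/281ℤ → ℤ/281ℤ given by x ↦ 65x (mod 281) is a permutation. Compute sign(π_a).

Orbit of 234 under x↦65x: [234, 36, 92, 79, 77, 228, 208]… (length divides ord_281(65)).
Decompose π into cycles: lengths [56, 56, 56, 56, 56, 1] (6 cycles, including the fixed point 0).
sign(π) = (−1)^{n − #cycles} = (−1)^{281−6} = (−1)^275 = -1.
The Jacobi symbol (65|281) = -1 (Zolotarev) agrees.

-1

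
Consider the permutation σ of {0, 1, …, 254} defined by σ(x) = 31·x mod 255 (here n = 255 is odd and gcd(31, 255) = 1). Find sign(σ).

-1

Trace 151: π^k(151) = [151, 91, 16, 241, 76, 61, 106] for k=0..6.
Decompose π into cycles: lengths [16, 16, 16, 16, 16, 16, 16, 16, 16, 16, 16, 16, 16, 16, 16, 1, 1, 1, 1, 1, 1, 1, 1, 1, 1, 1, 1, 1, 1, 1] (30 cycles, including the fixed point 0).
30 cycles on 255: each ℓ→(−1)^(ℓ−1), product (−1)^225 = -1.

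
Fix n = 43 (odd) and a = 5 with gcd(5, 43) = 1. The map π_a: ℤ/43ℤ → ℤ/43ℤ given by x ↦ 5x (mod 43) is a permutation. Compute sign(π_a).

Orbit of 1 under x↦5x: [1, 5, 25, 39, 23, 29, 16]… (length divides ord_43(5)).
π_5 has 2 disjoint cycles with lengths [42, 1] on {0,…,42}.
Σ(ℓ_i−1) = 43−2 = 41; sign = (−1)^41 = -1.
The Jacobi symbol (5|43) = -1 (Zolotarev) agrees.

-1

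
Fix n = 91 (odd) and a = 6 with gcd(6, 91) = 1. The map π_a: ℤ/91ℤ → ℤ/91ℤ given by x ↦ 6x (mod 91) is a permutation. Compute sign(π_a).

Trace 43: π^k(43) = [43, 76, 1, 6, 36, 34, 22] for k=0..6.
Decompose π into cycles: lengths [12, 12, 12, 12, 12, 12, 12, 2, 2, 2, 1] (11 cycles, including the fixed point 0).
sign(π) = (−1)^{n − #cycles} = (−1)^{91−11} = (−1)^80 = +1.

+1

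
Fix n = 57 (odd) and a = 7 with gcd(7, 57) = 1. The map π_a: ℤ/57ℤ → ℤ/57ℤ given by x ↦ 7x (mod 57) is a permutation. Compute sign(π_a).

Start at x=49: 49 → 1 → 7 → 49 (one orbit).
Cycle lengths of π_7 on ℤ/57ℤ: [3, 3, 3, 3, 3, 3, 3, 3, 3, 3, 3, 3, 3, 3, 3, 3, 3, 3, 1, 1, 1]; 21 cycles in total.
sign(π) = (−1)^{n − #cycles} = (−1)^{57−21} = (−1)^36 = +1.
The Jacobi symbol (7|57) = +1 (Zolotarev) agrees.

+1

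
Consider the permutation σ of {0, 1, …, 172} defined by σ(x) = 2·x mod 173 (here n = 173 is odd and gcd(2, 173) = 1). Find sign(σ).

Trace 59: π^k(59) = [59, 118, 63, 126, 79, 158, 143] for k=0..6.
The orbit structure of x ↦ 2x mod 173: 2 orbits of sizes [172, 1].
2 cycles on 173: each ℓ→(−1)^(ℓ−1), product (−1)^171 = -1.

-1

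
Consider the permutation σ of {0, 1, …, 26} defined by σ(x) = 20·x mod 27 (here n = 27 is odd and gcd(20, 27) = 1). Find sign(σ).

-1

Trace 16: π^k(16) = [16, 23, 1, 20, 22, 8, 25] for k=0..6.
Cycle type of π: 18 + 6 + 2 + 1; total 4 cycles.
27 − 4 = 23 transpositions; sign(π) = (−1)^23 = -1.
Check: (20/27) = -1 by Zolotarev.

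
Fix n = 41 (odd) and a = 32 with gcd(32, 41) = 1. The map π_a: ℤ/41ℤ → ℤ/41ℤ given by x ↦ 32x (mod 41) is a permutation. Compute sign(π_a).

Trace 32: π^k(32) = [32, 40, 9, 1] for k=0..3.
Decompose π into cycles: lengths [4, 4, 4, 4, 4, 4, 4, 4, 4, 4, 1] (11 cycles, including the fixed point 0).
sign(π) = (−1)^{n − #cycles} = (−1)^{41−11} = (−1)^30 = +1.
Zolotarev: (32|41) = +1, matching the cycle-count sign.

+1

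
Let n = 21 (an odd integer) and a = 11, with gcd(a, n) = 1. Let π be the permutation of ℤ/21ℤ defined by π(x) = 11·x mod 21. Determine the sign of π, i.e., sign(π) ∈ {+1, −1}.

Trace 2: π^k(2) = [2, 1, 11, 16, 8, 4] for k=0..5.
π_11 has 6 disjoint cycles with lengths [6, 6, 3, 3, 2, 1] on {0,…,20}.
With 6 cycles on 21 points, sign = (−1)^{21−6} = -1.
Check: (11/21) = -1 by Zolotarev.

-1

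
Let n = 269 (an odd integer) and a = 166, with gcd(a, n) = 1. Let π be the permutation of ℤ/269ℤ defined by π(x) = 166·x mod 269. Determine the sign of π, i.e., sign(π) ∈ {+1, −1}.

Trace 119: π^k(119) = [119, 117, 54, 87, 185, 44, 41] for k=0..6.
Decompose π into cycles: lengths [67, 67, 67, 67, 1] (5 cycles, including the fixed point 0).
Σ(ℓ_i−1) = 269−5 = 264; sign = (−1)^264 = +1.

+1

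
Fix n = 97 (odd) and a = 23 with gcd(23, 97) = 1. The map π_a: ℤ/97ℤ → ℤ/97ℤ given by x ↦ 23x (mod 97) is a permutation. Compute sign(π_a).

Start at x=70: 70 → 58 → 73 → 30 → 11 → 59 → 96 → … (one orbit).
2 cycles of lengths [96, 1].
Σ(ℓ_i−1) = 97−2 = 95; sign = (−1)^95 = -1.

-1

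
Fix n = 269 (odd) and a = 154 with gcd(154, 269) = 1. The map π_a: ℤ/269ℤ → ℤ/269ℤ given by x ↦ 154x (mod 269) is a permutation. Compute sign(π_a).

Start at x=24: 24 → 199 → 249 → 148 → 196 → 56 → 16 → … (one orbit).
π_154 has 3 disjoint cycles with lengths [134, 134, 1] on {0,…,268}.
With 3 cycles on 269 points, sign = (−1)^{269−3} = +1.
(154|269)_J = +1 (Zolotarev's lemma cross-check).

+1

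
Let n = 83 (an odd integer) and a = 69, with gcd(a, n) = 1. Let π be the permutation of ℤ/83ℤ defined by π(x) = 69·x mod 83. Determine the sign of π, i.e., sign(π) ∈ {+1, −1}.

+1

Trace 3: π^k(3) = [3, 41, 7, 68, 44, 48, 75] for k=0..6.
Cycle type of π: 41×2 + 1; total 3 cycles.
With 3 cycles on 83 points, sign = (−1)^{83−3} = +1.
(69|83)_J = +1 (Zolotarev's lemma cross-check).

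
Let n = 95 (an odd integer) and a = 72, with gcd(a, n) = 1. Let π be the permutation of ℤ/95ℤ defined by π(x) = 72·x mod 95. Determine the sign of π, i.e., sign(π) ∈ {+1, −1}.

Trace 53: π^k(53) = [53, 16, 12, 9, 78, 11, 32] for k=0..6.
The orbit structure of x ↦ 72x mod 95: 5 orbits of sizes [36, 36, 18, 4, 1].
With 5 cycles on 95 points, sign = (−1)^{95−5} = +1.

+1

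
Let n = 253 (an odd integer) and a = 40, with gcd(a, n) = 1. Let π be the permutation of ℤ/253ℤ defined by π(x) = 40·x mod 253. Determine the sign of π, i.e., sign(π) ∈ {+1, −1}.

+1

Trace 119: π^k(119) = [119, 206, 144, 194, 170, 222, 25] for k=0..6.
Cycle type of π: 110×2 + 22 + 10 + 1; total 5 cycles.
5 cycles on 253: each ℓ→(−1)^(ℓ−1), product (−1)^248 = +1.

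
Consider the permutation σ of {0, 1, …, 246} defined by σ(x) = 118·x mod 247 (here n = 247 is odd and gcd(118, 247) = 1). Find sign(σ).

Orbit of 66 under x↦118x: [66, 131, 144, 196, 157, 1, 118]… (length divides ord_247(118)).
Decompose π into cycles: lengths [9, 9, 9, 9, 9, 9, 9, 9, 9, 9, 9, 9, 9, 9, 9, 9, 9, 9, 9, 9, 9, 9, 9, 9, 9, 9, 1, 1, 1, 1, 1, 1, 1, 1, 1, 1, 1, 1, 1] (39 cycles, including the fixed point 0).
n − c = 247 − 39 = 208; sign = (−1)^208 = +1.
Via Zolotarev, sign(π_{118}) = (118|247) = +1.

+1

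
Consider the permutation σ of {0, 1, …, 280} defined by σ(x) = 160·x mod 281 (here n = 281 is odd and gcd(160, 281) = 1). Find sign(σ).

Trace 109: π^k(109) = [109, 18, 70, 241, 63, 245, 141] for k=0..6.
3 cycles of lengths [140, 140, 1].
sign(π) = (−1)^{n − #cycles} = (−1)^{281−3} = (−1)^278 = +1.
The Jacobi symbol (160|281) = +1 (Zolotarev) agrees.

+1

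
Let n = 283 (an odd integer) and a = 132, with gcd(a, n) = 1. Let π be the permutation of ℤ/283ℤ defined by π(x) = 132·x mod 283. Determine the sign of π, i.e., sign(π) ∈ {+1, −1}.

Trace 197: π^k(197) = [197, 251, 21, 225, 268, 1, 132] for k=0..6.
Decompose π into cycles: lengths [94, 94, 94, 1] (4 cycles, including the fixed point 0).
283 − 4 = 279 transpositions; sign(π) = (−1)^279 = -1.

-1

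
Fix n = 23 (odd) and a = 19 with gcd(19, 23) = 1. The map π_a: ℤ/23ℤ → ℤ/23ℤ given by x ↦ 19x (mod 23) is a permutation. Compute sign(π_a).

-1

Trace 19: π^k(19) = [19, 16, 5, 3, 11, 2, 15] for k=0..6.
Cycle lengths of π_19 on ℤ/23ℤ: [22, 1]; 2 cycles in total.
Σ(ℓ_i−1) = 23−2 = 21; sign = (−1)^21 = -1.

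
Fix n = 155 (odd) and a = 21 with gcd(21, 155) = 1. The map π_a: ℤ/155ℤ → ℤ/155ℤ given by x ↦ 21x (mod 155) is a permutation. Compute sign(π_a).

Start at x=11: 11 → 76 → 46 → 36 → 136 → 66 → 146 → … (one orbit).
Cycle lengths of π_21 on ℤ/155ℤ: [30, 30, 30, 30, 30, 1, 1, 1, 1, 1]; 10 cycles in total.
sign(π) = (−1)^{n − #cycles} = (−1)^{155−10} = (−1)^145 = -1.

-1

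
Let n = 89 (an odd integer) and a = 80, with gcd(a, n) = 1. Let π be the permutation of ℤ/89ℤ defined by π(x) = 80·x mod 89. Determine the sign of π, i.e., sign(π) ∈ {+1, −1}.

+1

Trace 17: π^k(17) = [17, 25, 42, 67, 20, 87, 18] for k=0..6.
The orbit structure of x ↦ 80x mod 89: 3 orbits of sizes [44, 44, 1].
3 cycles on 89: each ℓ→(−1)^(ℓ−1), product (−1)^86 = +1.
Check: (80/89) = +1 by Zolotarev.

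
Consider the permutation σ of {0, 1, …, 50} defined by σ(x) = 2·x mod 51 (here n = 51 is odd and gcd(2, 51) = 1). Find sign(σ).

-1

Orbit of 8 under x↦2x: [8, 16, 32, 13, 26, 1, 2]… (length divides ord_51(2)).
π_2 has 8 disjoint cycles with lengths [8, 8, 8, 8, 8, 8, 2, 1] on {0,…,50}.
n − c = 51 − 8 = 43; sign = (−1)^43 = -1.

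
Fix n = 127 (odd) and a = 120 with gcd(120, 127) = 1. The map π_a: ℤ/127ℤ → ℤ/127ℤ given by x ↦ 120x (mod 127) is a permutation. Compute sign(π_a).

Orbit of 64 under x↦120x: [64, 60, 88, 19, 121, 42, 87]… (length divides ord_127(120)).
The orbit structure of x ↦ 120x mod 127: 3 orbits of sizes [63, 63, 1].
n − c = 127 − 3 = 124; sign = (−1)^124 = +1.
The Jacobi symbol (120|127) = +1 (Zolotarev) agrees.

+1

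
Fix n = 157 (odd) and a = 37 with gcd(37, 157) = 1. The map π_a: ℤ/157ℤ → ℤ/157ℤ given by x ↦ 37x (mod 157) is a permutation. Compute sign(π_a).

+1

Orbit of 46 under x↦37x: [46, 132, 17, 1, 37, 113, 99]… (length divides ord_157(37)).
The orbit structure of x ↦ 37x mod 157: 5 orbits of sizes [39, 39, 39, 39, 1].
157 − 5 = 152 transpositions; sign(π) = (−1)^152 = +1.
Via Zolotarev, sign(π_{37}) = (37|157) = +1.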